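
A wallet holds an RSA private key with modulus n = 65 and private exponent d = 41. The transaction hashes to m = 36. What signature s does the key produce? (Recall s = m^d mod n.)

m^2 ≡ 36^2 = 1296 ≡ 61
m^4 ≡ 61^2 = 3721 ≡ 16
m^8 ≡ 16^2 = 256 ≡ 61
m^16 ≡ 61^2 = 3721 ≡ 16
m^32 ≡ 16^2 = 256 ≡ 61
41 = 32 + 8 + 1, so m^41 ≡ 61·61·36 ≡ 56 (mod 65)

56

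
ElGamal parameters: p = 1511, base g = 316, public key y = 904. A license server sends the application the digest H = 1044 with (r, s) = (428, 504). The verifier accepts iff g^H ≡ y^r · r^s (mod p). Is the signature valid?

invalid

Left side g^H mod p:
Squares mod 1511: 316^1≡316, 316^2≡130, 316^4≡279, 316^8≡780, 316^16≡978, 316^32≡21, 316^64≡441, 316^128≡1073, 316^256≡1458, 316^512≡1298, 316^1024≡39
1044 = 1024 + 16 + 4, so 316^1044 ≡ 39·978·279 ≡ 1156 (mod 1511)
Right side y^r · r^s mod p:
Squares mod 1511: 904^1≡904, 904^2≡1276, 904^4≡829, 904^8≡1247, 904^16≡190, 904^32≡1347, 904^64≡1209, 904^128≡544, 904^256≡1291
428 = 256 + 128 + 32 + 8 + 4, so 904^428 ≡ 1291·544·1347·1247·829 ≡ 719 (mod 1511)
Squares mod 1511: 428^1≡428, 428^2≡353, 428^4≡707, 428^8≡1219, 428^16≡648, 428^32≡1357, 428^64≡1051, 428^128≡60, 428^256≡578
504 = 256 + 128 + 64 + 32 + 16 + 8, so 428^504 ≡ 578·60·1051·1357·648·1219 ≡ 15 (mod 1511)
719·15 = 10785 ≡ 208 (mod 1511)
1156 ≠ 208, so verification fails.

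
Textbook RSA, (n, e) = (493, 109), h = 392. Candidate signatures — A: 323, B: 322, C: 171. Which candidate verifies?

Candidate A: Squares mod 493: 323^1≡323, 323^2≡306, 323^4≡459, 323^8≡170, 323^16≡306, 323^32≡459, 323^64≡170; 109 = 64 + 32 + 8 + 4 + 1, so 323^109 ≡ 170·459·170·459·323 ≡ 34 (mod 493)
Candidate B: Squares mod 493: 322^1≡322, 322^2≡154, 322^4≡52, 322^8≡239, 322^16≡426, 322^32≡52, 322^64≡239; 109 = 64 + 32 + 8 + 4 + 1, so 322^109 ≡ 239·52·239·52·322 ≡ 101 (mod 493)
Candidate C: Squares mod 493: 171^1≡171, 171^2≡154, 171^4≡52, 171^8≡239, 171^16≡426, 171^32≡52, 171^64≡239; 109 = 64 + 32 + 8 + 4 + 1, so 171^109 ≡ 239·52·239·52·171 ≡ 392 (mod 493)
  → matches h = 392

C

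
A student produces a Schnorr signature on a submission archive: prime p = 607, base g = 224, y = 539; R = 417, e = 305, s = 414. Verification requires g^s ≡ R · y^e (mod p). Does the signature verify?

g^s mod p:
224^2 = 50176 ≡ 402
224^4 ≡ 402^2 = 161604 ≡ 142
224^8 ≡ 142^2 = 20164 ≡ 133
224^16 ≡ 133^2 = 17689 ≡ 86
224^32 ≡ 86^2 = 7396 ≡ 112
224^64 ≡ 112^2 = 12544 ≡ 404
224^128 ≡ 404^2 = 163216 ≡ 540
224^256 ≡ 540^2 = 291600 ≡ 240
414 = 256 + 128 + 16 + 8 + 4 + 2, so 224^414 ≡ 240·540·86·133·142·402 ≡ 376 (mod 607)
R · y^e mod p:
539^2 = 290521 ≡ 375
539^4 ≡ 375^2 = 140625 ≡ 408
539^8 ≡ 408^2 = 166464 ≡ 146
539^16 ≡ 146^2 = 21316 ≡ 71
539^32 ≡ 71^2 = 5041 ≡ 185
539^64 ≡ 185^2 = 34225 ≡ 233
539^128 ≡ 233^2 = 54289 ≡ 266
539^256 ≡ 266^2 = 70756 ≡ 344
305 = 256 + 32 + 16 + 1, so 539^305 ≡ 344·185·71·539 ≡ 375 (mod 607)
417·375 = 156375 ≡ 376 (mod 607)
376 ≡ 376 (mod 607); signature holds.

verifies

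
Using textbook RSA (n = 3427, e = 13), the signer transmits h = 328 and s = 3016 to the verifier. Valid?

Squares mod 3427: s^1≡3016, s^2≡998, s^4≡2174, s^8≡443
13 = 8 + 4 + 1, so s^13 ≡ 443·2174·3016 ≡ 2079 (mod 3427)
2079 ≠ 328, so verification fails.

no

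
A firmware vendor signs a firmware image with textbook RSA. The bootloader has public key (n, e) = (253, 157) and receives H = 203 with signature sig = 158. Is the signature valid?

valid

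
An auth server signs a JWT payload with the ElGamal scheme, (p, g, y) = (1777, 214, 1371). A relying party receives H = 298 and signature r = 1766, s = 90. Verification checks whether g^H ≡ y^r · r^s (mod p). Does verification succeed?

Left side g^H mod p:
214^2 = 45796 ≡ 1371
214^4 ≡ 1371^2 = 1879641 ≡ 1352
214^8 ≡ 1352^2 = 1827904 ≡ 1148
214^16 ≡ 1148^2 = 1317904 ≡ 1147
214^32 ≡ 1147^2 = 1315609 ≡ 629
214^64 ≡ 629^2 = 395641 ≡ 1147
214^128 ≡ 1147^2 = 1315609 ≡ 629
214^256 ≡ 629^2 = 395641 ≡ 1147
298 = 256 + 32 + 8 + 2, so 214^298 ≡ 1147·629·1148·1371 ≡ 1263 (mod 1777)
Right side y^r · r^s mod p:
1371^2 = 1879641 ≡ 1352
1371^4 ≡ 1352^2 = 1827904 ≡ 1148
1371^8 ≡ 1148^2 = 1317904 ≡ 1147
1371^16 ≡ 1147^2 = 1315609 ≡ 629
1371^32 ≡ 629^2 = 395641 ≡ 1147
1371^64 ≡ 1147^2 = 1315609 ≡ 629
1371^128 ≡ 629^2 = 395641 ≡ 1147
1371^256 ≡ 1147^2 = 1315609 ≡ 629
1371^512 ≡ 629^2 = 395641 ≡ 1147
1371^1024 ≡ 1147^2 = 1315609 ≡ 629
1766 = 1024 + 512 + 128 + 64 + 32 + 4 + 2, so 1371^1766 ≡ 629·1147·1147·629·1147·1148·1352 ≡ 425 (mod 1777)
1766^2 = 3118756 ≡ 121
1766^4 ≡ 121^2 = 14641 ≡ 425
1766^8 ≡ 425^2 = 180625 ≡ 1148
1766^16 ≡ 1148^2 = 1317904 ≡ 1147
1766^32 ≡ 1147^2 = 1315609 ≡ 629
1766^64 ≡ 629^2 = 395641 ≡ 1147
90 = 64 + 16 + 8 + 2, so 1766^90 ≡ 1147·1147·1148·121 ≡ 1596 (mod 1777)
425·1596 = 678300 ≡ 1263 (mod 1777)
1263 ≡ 1263 (mod 1777), so the signature is genuine.

passes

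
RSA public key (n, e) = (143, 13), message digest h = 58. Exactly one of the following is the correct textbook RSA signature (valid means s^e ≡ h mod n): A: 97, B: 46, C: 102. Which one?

Candidate A: 97^13 mod 143 = 58
  → matches h = 58
Candidate B: 46^13 mod 143 = 85
Candidate C: 102^13 mod 143 = 115

A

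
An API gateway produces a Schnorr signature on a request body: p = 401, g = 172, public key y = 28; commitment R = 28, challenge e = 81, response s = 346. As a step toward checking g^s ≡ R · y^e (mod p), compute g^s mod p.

100

172^2 = 29584 ≡ 311
172^4 ≡ 311^2 = 96721 ≡ 80
172^8 ≡ 80^2 = 6400 ≡ 385
172^16 ≡ 385^2 = 148225 ≡ 256
172^32 ≡ 256^2 = 65536 ≡ 173
172^64 ≡ 173^2 = 29929 ≡ 255
172^128 ≡ 255^2 = 65025 ≡ 63
172^256 ≡ 63^2 = 3969 ≡ 360
346 = 256 + 64 + 16 + 8 + 2, so 172^346 ≡ 360·255·256·385·311 ≡ 100 (mod 401)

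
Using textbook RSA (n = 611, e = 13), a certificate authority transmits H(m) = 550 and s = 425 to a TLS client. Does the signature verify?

does not verify

s^2 ≡ 425^2 = 180625 ≡ 380
s^4 ≡ 380^2 = 144400 ≡ 204
s^8 ≡ 204^2 = 41616 ≡ 68
13 = 8 + 4 + 1, so s^13 ≡ 68·204·425 ≡ 61 (mod 611)
The recovered value 61 does not match the digest 550.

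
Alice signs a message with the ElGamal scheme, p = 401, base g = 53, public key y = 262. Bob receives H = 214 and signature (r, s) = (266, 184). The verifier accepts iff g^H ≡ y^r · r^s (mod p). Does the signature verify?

Left side g^H mod p:
53^214 mod 401 = 273
Right side y^r · r^s mod p:
262^266 mod 401 = 89
266^184 mod 401 = 350
89·350 = 31150 ≡ 273 (mod 401)
273 ≡ 273 (mod 401), so the signature is genuine.

verifies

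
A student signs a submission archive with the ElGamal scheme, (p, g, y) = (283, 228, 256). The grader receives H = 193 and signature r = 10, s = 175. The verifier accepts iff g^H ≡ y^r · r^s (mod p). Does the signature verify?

Left side g^H mod p:
Squares mod 283: 228^1≡228, 228^2≡195, 228^4≡103, 228^8≡138, 228^16≡83, 228^32≡97, 228^64≡70, 228^128≡89
193 = 128 + 64 + 1, so 228^193 ≡ 89·70·228 ≡ 63 (mod 283)
Right side y^r · r^s mod p:
Squares mod 283: 256^1≡256, 256^2≡163, 256^4≡250, 256^8≡240
10 = 8 + 2, so 256^10 ≡ 240·163 ≡ 66 (mod 283)
Squares mod 283: 10^1≡10, 10^2≡100, 10^4≡95, 10^8≡252, 10^16≡112, 10^32≡92, 10^64≡257, 10^128≡110
175 = 128 + 32 + 8 + 4 + 2 + 1, so 10^175 ≡ 110·92·252·95·100·10 ≡ 144 (mod 283)
66·144 = 9504 ≡ 165 (mod 283)
63 ≠ 165, so verification fails.

does not verify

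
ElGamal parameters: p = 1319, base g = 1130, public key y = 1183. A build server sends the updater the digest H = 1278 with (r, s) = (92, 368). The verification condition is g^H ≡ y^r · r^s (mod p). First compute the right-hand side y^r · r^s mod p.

1183^2 = 1399489 ≡ 30
1183^4 ≡ 30^2 = 900
1183^8 ≡ 900^2 = 810000 ≡ 134
1183^16 ≡ 134^2 = 17956 ≡ 809
1183^32 ≡ 809^2 = 654481 ≡ 257
1183^64 ≡ 257^2 = 66049 ≡ 99
92 = 64 + 16 + 8 + 4, so 1183^92 ≡ 99·809·134·900 ≡ 912 (mod 1319)
92^2 = 8464 ≡ 550
92^4 ≡ 550^2 = 302500 ≡ 449
92^8 ≡ 449^2 = 201601 ≡ 1113
92^16 ≡ 1113^2 = 1238769 ≡ 228
92^32 ≡ 228^2 = 51984 ≡ 543
92^64 ≡ 543^2 = 294849 ≡ 712
92^128 ≡ 712^2 = 506944 ≡ 448
92^256 ≡ 448^2 = 200704 ≡ 216
368 = 256 + 64 + 32 + 16, so 92^368 ≡ 216·712·543·228 ≡ 355 (mod 1319)
y^r · r^s ≡ 912·355 = 323760 ≡ 605 (mod 1319)

605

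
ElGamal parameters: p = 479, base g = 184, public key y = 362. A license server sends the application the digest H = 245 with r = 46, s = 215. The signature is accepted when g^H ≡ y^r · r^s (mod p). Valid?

no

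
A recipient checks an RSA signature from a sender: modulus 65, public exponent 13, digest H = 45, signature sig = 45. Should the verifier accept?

sig^2 ≡ 45^2 = 2025 ≡ 10
sig^4 ≡ 10^2 = 100 ≡ 35
sig^8 ≡ 35^2 = 1225 ≡ 55
13 = 8 + 4 + 1, so sig^13 ≡ 55·35·45 ≡ 45 (mod 65)
45 = H, so the signature checks out.

accept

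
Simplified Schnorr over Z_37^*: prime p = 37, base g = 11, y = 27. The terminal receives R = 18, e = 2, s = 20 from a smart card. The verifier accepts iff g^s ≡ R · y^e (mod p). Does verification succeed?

g^s mod p:
11^20 mod 37 = 10
R · y^e mod p:
27^2 mod 37 = 26
18·26 = 468 ≡ 24 (mod 37)
10 ≠ 24; the check fails.

fails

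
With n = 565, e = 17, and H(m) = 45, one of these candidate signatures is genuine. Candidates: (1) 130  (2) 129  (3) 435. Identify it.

1

Candidate 1: Squares mod 565: 130^1≡130, 130^2≡515, 130^4≡240, 130^8≡535, 130^16≡335; 17 = 16 + 1, so 130^17 ≡ 335·130 ≡ 45 (mod 565)
  → matches H(m) = 45
Candidate 2: Squares mod 565: 129^1≡129, 129^2≡256, 129^4≡561, 129^8≡16, 129^16≡256; 17 = 16 + 1, so 129^17 ≡ 256·129 ≡ 254 (mod 565)
Candidate 3: Squares mod 565: 435^1≡435, 435^2≡515, 435^4≡240, 435^8≡535, 435^16≡335; 17 = 16 + 1, so 435^17 ≡ 335·435 ≡ 520 (mod 565)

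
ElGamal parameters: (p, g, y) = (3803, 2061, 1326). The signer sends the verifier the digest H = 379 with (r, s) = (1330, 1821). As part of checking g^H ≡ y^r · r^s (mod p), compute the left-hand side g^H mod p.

2061^2 = 4247721 ≡ 3573
2061^4 ≡ 3573^2 = 12766329 ≡ 3461
2061^8 ≡ 3461^2 = 11978521 ≡ 2874
2061^16 ≡ 2874^2 = 8259876 ≡ 3563
2061^32 ≡ 3563^2 = 12694969 ≡ 555
2061^64 ≡ 555^2 = 308025 ≡ 3785
2061^128 ≡ 3785^2 = 14326225 ≡ 324
2061^256 ≡ 324^2 = 104976 ≡ 2295
379 = 256 + 64 + 32 + 16 + 8 + 2 + 1, so 2061^379 ≡ 2295·3785·555·3563·2874·3573·2061 ≡ 755 (mod 3803)

755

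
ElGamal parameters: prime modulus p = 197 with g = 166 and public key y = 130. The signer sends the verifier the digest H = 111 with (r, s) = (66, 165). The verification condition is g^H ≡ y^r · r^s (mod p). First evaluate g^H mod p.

179

Squares mod 197: 166^1≡166, 166^2≡173, 166^4≡182, 166^8≡28, 166^16≡193, 166^32≡16, 166^64≡59
111 = 64 + 32 + 8 + 4 + 2 + 1, so 166^111 ≡ 59·16·28·182·173·166 ≡ 179 (mod 197)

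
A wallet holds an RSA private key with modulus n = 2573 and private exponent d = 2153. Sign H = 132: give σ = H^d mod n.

2248

Squares mod 2573: H^1≡132, H^2≡1986, H^4≡2360, H^8≡1628, H^16≡194, H^32≡1614, H^64≡1120, H^128≡1349, H^256≡690, H^512≡95, H^1024≡1306, H^2048≡2310
2153 = 2048 + 64 + 32 + 8 + 1, so H^2153 ≡ 2310·1120·1614·1628·132 ≡ 2248 (mod 2573)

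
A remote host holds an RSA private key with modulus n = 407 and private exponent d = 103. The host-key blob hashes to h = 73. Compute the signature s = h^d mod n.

332

h^2 ≡ 73^2 = 5329 ≡ 38
h^4 ≡ 38^2 = 1444 ≡ 223
h^8 ≡ 223^2 = 49729 ≡ 75
h^16 ≡ 75^2 = 5625 ≡ 334
h^32 ≡ 334^2 = 111556 ≡ 38
h^64 ≡ 38^2 = 1444 ≡ 223
103 = 64 + 32 + 4 + 2 + 1, so h^103 ≡ 223·38·223·38·73 ≡ 332 (mod 407)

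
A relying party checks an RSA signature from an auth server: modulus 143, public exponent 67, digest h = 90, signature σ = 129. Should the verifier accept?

accept

σ^2 ≡ 129^2 = 16641 ≡ 53
σ^4 ≡ 53^2 = 2809 ≡ 92
σ^8 ≡ 92^2 = 8464 ≡ 27
σ^16 ≡ 27^2 = 729 ≡ 14
σ^32 ≡ 14^2 = 196 ≡ 53
σ^64 ≡ 53^2 = 2809 ≡ 92
67 = 64 + 2 + 1, so σ^67 ≡ 92·53·129 ≡ 90 (mod 143)
Since 90 equals the digest 90, verification succeeds.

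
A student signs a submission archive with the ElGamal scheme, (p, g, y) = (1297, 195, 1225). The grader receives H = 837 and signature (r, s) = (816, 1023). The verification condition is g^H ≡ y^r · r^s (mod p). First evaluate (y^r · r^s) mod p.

498

1225^2 = 1500625 ≡ 1293
1225^4 ≡ 1293^2 = 1671849 ≡ 16
1225^8 ≡ 16^2 = 256
1225^16 ≡ 256^2 = 65536 ≡ 686
1225^32 ≡ 686^2 = 470596 ≡ 1082
1225^64 ≡ 1082^2 = 1170724 ≡ 830
1225^128 ≡ 830^2 = 688900 ≡ 193
1225^256 ≡ 193^2 = 37249 ≡ 933
1225^512 ≡ 933^2 = 870489 ≡ 202
816 = 512 + 256 + 32 + 16, so 1225^816 ≡ 202·933·1082·686 ≡ 1007 (mod 1297)
816^2 = 665856 ≡ 495
816^4 ≡ 495^2 = 245025 ≡ 1189
816^8 ≡ 1189^2 = 1413721 ≡ 1288
816^16 ≡ 1288^2 = 1658944 ≡ 81
816^32 ≡ 81^2 = 6561 ≡ 76
816^64 ≡ 76^2 = 5776 ≡ 588
816^128 ≡ 588^2 = 345744 ≡ 742
816^256 ≡ 742^2 = 550564 ≡ 636
816^512 ≡ 636^2 = 404496 ≡ 1129
1023 = 512 + 256 + 128 + 64 + 32 + 16 + 8 + 4 + 2 + 1, so 816^1023 ≡ 1129·636·742·588·76·81·1288·1189·495·816 ≡ 1179 (mod 1297)
y^r · r^s ≡ 1007·1179 = 1187253 ≡ 498 (mod 1297)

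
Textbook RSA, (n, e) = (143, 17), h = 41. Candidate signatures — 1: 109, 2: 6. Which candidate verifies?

2

Candidate 1: Squares mod 143: 109^1≡109, 109^2≡12, 109^4≡1, 109^8≡1, 109^16≡1; 17 = 16 + 1, so 109^17 ≡ 1·109 ≡ 109 (mod 143)
Candidate 2: Squares mod 143: 6^1≡6, 6^2≡36, 6^4≡9, 6^8≡81, 6^16≡126; 17 = 16 + 1, so 6^17 ≡ 126·6 ≡ 41 (mod 143)
  → matches h = 41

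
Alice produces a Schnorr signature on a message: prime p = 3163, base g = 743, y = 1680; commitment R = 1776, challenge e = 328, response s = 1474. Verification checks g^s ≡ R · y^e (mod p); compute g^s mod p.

Squares mod 3163: 743^1≡743, 743^2≡1687, 743^4≡2432, 743^8≡2977, 743^16≡2966, 743^32≡853, 743^64≡119, 743^128≡1509, 743^256≡2884, 743^512≡1929, 743^1024≡1353
1474 = 1024 + 256 + 128 + 64 + 2, so 743^1474 ≡ 1353·2884·1509·119·1687 ≡ 1712 (mod 3163)

1712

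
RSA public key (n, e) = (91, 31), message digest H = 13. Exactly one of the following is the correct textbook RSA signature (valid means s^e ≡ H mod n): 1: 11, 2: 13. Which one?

2

Candidate 1: 11^2 = 121 ≡ 30; 11^4 ≡ 30^2 = 900 ≡ 81; 11^8 ≡ 81^2 = 6561 ≡ 9; 11^16 ≡ 9^2 = 81; 31 = 16 + 8 + 4 + 2 + 1, so 11^31 ≡ 81·9·81·30·11 ≡ 67 (mod 91)
Candidate 2: 13^2 = 169 ≡ 78; 13^4 ≡ 78^2 = 6084 ≡ 78; 13^8 ≡ 78^2 = 6084 ≡ 78; 13^16 ≡ 78^2 = 6084 ≡ 78; 31 = 16 + 8 + 4 + 2 + 1, so 13^31 ≡ 78·78·78·78·13 ≡ 13 (mod 91)
  → matches H = 13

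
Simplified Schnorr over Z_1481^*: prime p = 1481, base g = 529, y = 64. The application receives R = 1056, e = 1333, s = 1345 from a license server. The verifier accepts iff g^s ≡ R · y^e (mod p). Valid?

yes

g^s mod p:
529^2 = 279841 ≡ 1413
529^4 ≡ 1413^2 = 1996569 ≡ 181
529^8 ≡ 181^2 = 32761 ≡ 179
529^16 ≡ 179^2 = 32041 ≡ 940
529^32 ≡ 940^2 = 883600 ≡ 924
529^64 ≡ 924^2 = 853776 ≡ 720
529^128 ≡ 720^2 = 518400 ≡ 50
529^256 ≡ 50^2 = 2500 ≡ 1019
529^512 ≡ 1019^2 = 1038361 ≡ 180
529^1024 ≡ 180^2 = 32400 ≡ 1299
1345 = 1024 + 256 + 64 + 1, so 529^1345 ≡ 1299·1019·720·529 ≡ 1281 (mod 1481)
R · y^e mod p:
64^2 = 4096 ≡ 1134
64^4 ≡ 1134^2 = 1285956 ≡ 448
64^8 ≡ 448^2 = 200704 ≡ 769
64^16 ≡ 769^2 = 591361 ≡ 442
64^32 ≡ 442^2 = 195364 ≡ 1353
64^64 ≡ 1353^2 = 1830609 ≡ 93
64^128 ≡ 93^2 = 8649 ≡ 1244
64^256 ≡ 1244^2 = 1547536 ≡ 1372
64^512 ≡ 1372^2 = 1882384 ≡ 33
64^1024 ≡ 33^2 = 1089
1333 = 1024 + 256 + 32 + 16 + 4 + 1, so 64^1333 ≡ 1089·1372·1353·442·448·64 ≡ 1133 (mod 1481)
1056·1133 = 1196448 ≡ 1281 (mod 1481)
1281 ≡ 1281 (mod 1481); signature holds.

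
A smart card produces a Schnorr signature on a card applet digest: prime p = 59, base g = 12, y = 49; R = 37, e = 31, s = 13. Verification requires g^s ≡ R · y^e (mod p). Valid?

g^s mod p:
Squares mod 59: 12^1≡12, 12^2≡26, 12^4≡27, 12^8≡21
13 = 8 + 4 + 1, so 12^13 ≡ 21·27·12 ≡ 19 (mod 59)
R · y^e mod p:
Squares mod 59: 49^1≡49, 49^2≡41, 49^4≡29, 49^8≡15, 49^16≡48
31 = 16 + 8 + 4 + 2 + 1, so 49^31 ≡ 48·15·29·41·49 ≡ 41 (mod 59)
37·41 = 1517 ≡ 42 (mod 59)
19 ≠ 42; the check fails.

no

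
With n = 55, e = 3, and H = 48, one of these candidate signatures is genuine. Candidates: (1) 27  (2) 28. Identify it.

Candidate 1: 27^2 = 729 ≡ 14; 3 = 2 + 1, so 27^3 ≡ 14·27 ≡ 48 (mod 55)
  → matches H = 48
Candidate 2: 28^2 = 784 ≡ 14; 3 = 2 + 1, so 28^3 ≡ 14·28 ≡ 7 (mod 55)

1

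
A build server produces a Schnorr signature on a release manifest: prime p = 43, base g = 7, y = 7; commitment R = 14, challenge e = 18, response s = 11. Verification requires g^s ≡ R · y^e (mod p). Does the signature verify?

does not verify

g^s mod p:
7^2 = 49 ≡ 6
7^4 ≡ 6^2 = 36
7^8 ≡ 36^2 = 1296 ≡ 6
11 = 8 + 2 + 1, so 7^11 ≡ 6·6·7 ≡ 37 (mod 43)
R · y^e mod p:
7^2 = 49 ≡ 6
7^4 ≡ 6^2 = 36
7^8 ≡ 36^2 = 1296 ≡ 6
7^16 ≡ 6^2 = 36
18 = 16 + 2, so 7^18 ≡ 36·6 ≡ 1 (mod 43)
14·1 = 14 ≡ 14 (mod 43)
37 ≠ 14; the check fails.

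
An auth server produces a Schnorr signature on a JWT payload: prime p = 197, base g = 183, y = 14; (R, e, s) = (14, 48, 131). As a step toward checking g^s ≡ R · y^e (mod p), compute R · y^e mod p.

14

14^2 = 196
14^4 ≡ 196^2 = 38416 ≡ 1
14^8 ≡ 1^2 = 1
14^16 ≡ 1^2 = 1
14^32 ≡ 1^2 = 1
48 = 32 + 16, so 14^48 ≡ 1·1 ≡ 1 (mod 197)
R · y^e ≡ 14·1 = 14 ≡ 14 (mod 197)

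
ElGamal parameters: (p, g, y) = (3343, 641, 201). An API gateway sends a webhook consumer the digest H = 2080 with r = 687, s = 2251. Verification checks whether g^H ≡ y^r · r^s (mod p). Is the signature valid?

Left side g^H mod p:
Squares mod 3343: 641^1≡641, 641^2≡3035, 641^4≡1260, 641^8≡3018, 641^16≡1992, 641^32≡3266, 641^64≡2586, 641^128≡1396, 641^256≡3190, 641^512≡8, 641^1024≡64, 641^2048≡753
2080 = 2048 + 32, so 641^2080 ≡ 753·3266 ≡ 2193 (mod 3343)
Right side y^r · r^s mod p:
Squares mod 3343: 201^1≡201, 201^2≡285, 201^4≡993, 201^8≡3207, 201^16≡1781, 201^32≡2797, 201^64≡589, 201^128≡2592, 201^256≡2377, 201^512≡459
687 = 512 + 128 + 32 + 8 + 4 + 2 + 1, so 201^687 ≡ 459·2592·2797·3207·993·285·201 ≡ 3260 (mod 3343)
Squares mod 3343: 687^1≡687, 687^2≡606, 687^4≡2849, 687^8≡3340, 687^16≡9, 687^32≡81, 687^64≡3218, 687^128≡2253, 687^256≡1335, 687^512≡406, 687^1024≡1029, 687^2048≡2453
2251 = 2048 + 128 + 64 + 8 + 2 + 1, so 687^2251 ≡ 2453·2253·3218·3340·606·687 ≡ 1343 (mod 3343)
3260·1343 = 4378180 ≡ 2193 (mod 3343)
2193 ≡ 2193 (mod 3343), so the signature is genuine.

valid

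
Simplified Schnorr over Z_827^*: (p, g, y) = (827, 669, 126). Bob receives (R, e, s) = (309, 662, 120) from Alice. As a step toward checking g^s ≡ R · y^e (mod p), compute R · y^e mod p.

126^2 = 15876 ≡ 163
126^4 ≡ 163^2 = 26569 ≡ 105
126^8 ≡ 105^2 = 11025 ≡ 274
126^16 ≡ 274^2 = 75076 ≡ 646
126^32 ≡ 646^2 = 417316 ≡ 508
126^64 ≡ 508^2 = 258064 ≡ 40
126^128 ≡ 40^2 = 1600 ≡ 773
126^256 ≡ 773^2 = 597529 ≡ 435
126^512 ≡ 435^2 = 189225 ≡ 669
662 = 512 + 128 + 16 + 4 + 2, so 126^662 ≡ 669·773·646·105·163 ≡ 194 (mod 827)
R · y^e ≡ 309·194 = 59946 ≡ 402 (mod 827)

402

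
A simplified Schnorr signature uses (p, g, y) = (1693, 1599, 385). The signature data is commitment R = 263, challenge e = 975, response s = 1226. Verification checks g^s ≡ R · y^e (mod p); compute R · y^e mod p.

1209

385^2 = 148225 ≡ 934
385^4 ≡ 934^2 = 872356 ≡ 461
385^8 ≡ 461^2 = 212521 ≡ 896
385^16 ≡ 896^2 = 802816 ≡ 334
385^32 ≡ 334^2 = 111556 ≡ 1511
385^64 ≡ 1511^2 = 2283121 ≡ 957
385^128 ≡ 957^2 = 915849 ≡ 1629
385^256 ≡ 1629^2 = 2653641 ≡ 710
385^512 ≡ 710^2 = 504100 ≡ 1279
975 = 512 + 256 + 128 + 64 + 8 + 4 + 2 + 1, so 385^975 ≡ 1279·710·1629·957·896·461·934·385 ≡ 938 (mod 1693)
R · y^e ≡ 263·938 = 246694 ≡ 1209 (mod 1693)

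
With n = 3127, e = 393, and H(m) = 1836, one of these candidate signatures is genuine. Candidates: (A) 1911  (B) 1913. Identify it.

Candidate A: Squares mod 3127: 1911^1≡1911, 1911^2≡2712, 1911^4≡240, 1911^8≡1314, 1911^16≡492, 1911^32≡1285, 1911^64≡169, 1911^128≡418, 1911^256≡2739; 393 = 256 + 128 + 8 + 1, so 1911^393 ≡ 2739·418·1314·1911 ≡ 2517 (mod 3127)
Candidate B: Squares mod 3127: 1913^1≡1913, 1913^2≡979, 1913^4≡1579, 1913^8≡1022, 1913^16≡66, 1913^32≡1229, 1913^64≡100, 1913^128≡619, 1913^256≡1667; 393 = 256 + 128 + 8 + 1, so 1913^393 ≡ 1667·619·1022·1913 ≡ 1836 (mod 3127)
  → matches H(m) = 1836

B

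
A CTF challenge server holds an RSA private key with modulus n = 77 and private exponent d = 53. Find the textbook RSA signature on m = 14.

Squares mod 77: m^1≡14, m^2≡42, m^4≡70, m^8≡49, m^16≡14, m^32≡42
53 = 32 + 16 + 4 + 1, so m^53 ≡ 42·14·70·14 ≡ 49 (mod 77)

49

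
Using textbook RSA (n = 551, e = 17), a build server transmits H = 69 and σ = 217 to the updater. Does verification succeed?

σ^2 ≡ 217^2 = 47089 ≡ 254
σ^4 ≡ 254^2 = 64516 ≡ 49
σ^8 ≡ 49^2 = 2401 ≡ 197
σ^16 ≡ 197^2 = 38809 ≡ 239
17 = 16 + 1, so σ^17 ≡ 239·217 ≡ 69 (mod 551)
69 = H, so the signature checks out.

passes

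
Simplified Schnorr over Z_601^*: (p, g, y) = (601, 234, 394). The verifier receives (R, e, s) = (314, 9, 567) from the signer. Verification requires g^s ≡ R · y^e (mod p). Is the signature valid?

valid

g^s mod p:
234^2 = 54756 ≡ 65
234^4 ≡ 65^2 = 4225 ≡ 18
234^8 ≡ 18^2 = 324
234^16 ≡ 324^2 = 104976 ≡ 402
234^32 ≡ 402^2 = 161604 ≡ 536
234^64 ≡ 536^2 = 287296 ≡ 18
234^128 ≡ 18^2 = 324
234^256 ≡ 324^2 = 104976 ≡ 402
234^512 ≡ 402^2 = 161604 ≡ 536
567 = 512 + 32 + 16 + 4 + 2 + 1, so 234^567 ≡ 536·536·402·18·65·234 ≡ 588 (mod 601)
R · y^e mod p:
394^2 = 155236 ≡ 178
394^4 ≡ 178^2 = 31684 ≡ 432
394^8 ≡ 432^2 = 186624 ≡ 314
9 = 8 + 1, so 394^9 ≡ 314·394 ≡ 511 (mod 601)
314·511 = 160454 ≡ 588 (mod 601)
588 ≡ 588 (mod 601); signature holds.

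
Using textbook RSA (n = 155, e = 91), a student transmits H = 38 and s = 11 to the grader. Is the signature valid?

s^2 ≡ 11^2 = 121
s^4 ≡ 121^2 = 14641 ≡ 71
s^8 ≡ 71^2 = 5041 ≡ 81
s^16 ≡ 81^2 = 6561 ≡ 51
s^32 ≡ 51^2 = 2601 ≡ 121
s^64 ≡ 121^2 = 14641 ≡ 71
91 = 64 + 16 + 8 + 2 + 1, so s^91 ≡ 71·51·81·121·11 ≡ 11 (mod 155)
s^91 mod 155 = 11, but H = 38.

invalid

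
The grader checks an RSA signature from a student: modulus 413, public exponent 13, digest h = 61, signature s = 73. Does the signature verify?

does not verify

Squares mod 413: s^1≡73, s^2≡373, s^4≡361, s^8≡226
13 = 8 + 4 + 1, so s^13 ≡ 226·361·73 ≡ 318 (mod 413)
s^13 mod 413 = 318, but h = 61.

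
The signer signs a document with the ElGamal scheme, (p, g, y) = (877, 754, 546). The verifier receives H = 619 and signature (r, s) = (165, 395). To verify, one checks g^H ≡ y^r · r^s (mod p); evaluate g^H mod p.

Squares mod 877: 754^1≡754, 754^2≡220, 754^4≡165, 754^8≡38, 754^16≡567, 754^32≡507, 754^64≡88, 754^128≡728, 754^256≡276, 754^512≡754
619 = 512 + 64 + 32 + 8 + 2 + 1, so 754^619 ≡ 754·88·507·38·220·754 ≡ 368 (mod 877)

368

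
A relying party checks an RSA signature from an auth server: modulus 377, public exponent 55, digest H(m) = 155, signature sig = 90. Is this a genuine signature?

sig^2 ≡ 90^2 = 8100 ≡ 183
sig^4 ≡ 183^2 = 33489 ≡ 313
sig^8 ≡ 313^2 = 97969 ≡ 326
sig^16 ≡ 326^2 = 106276 ≡ 339
sig^32 ≡ 339^2 = 114921 ≡ 313
55 = 32 + 16 + 4 + 2 + 1, so sig^55 ≡ 313·339·313·183·90 ≡ 155 (mod 377)
sig^55 mod 377 = 155 matches H(m).

genuine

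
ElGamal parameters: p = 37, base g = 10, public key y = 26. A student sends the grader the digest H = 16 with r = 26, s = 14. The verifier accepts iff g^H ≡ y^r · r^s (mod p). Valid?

Left side g^H mod p:
10^2 = 100 ≡ 26
10^4 ≡ 26^2 = 676 ≡ 10
10^8 ≡ 10^2 = 100 ≡ 26
10^16 ≡ 26^2 = 676 ≡ 10
Right side y^r · r^s mod p:
26^2 = 676 ≡ 10
26^4 ≡ 10^2 = 100 ≡ 26
26^8 ≡ 26^2 = 676 ≡ 10
26^16 ≡ 10^2 = 100 ≡ 26
26 = 16 + 8 + 2, so 26^26 ≡ 26·10·10 ≡ 10 (mod 37)
26^2 = 676 ≡ 10
26^4 ≡ 10^2 = 100 ≡ 26
26^8 ≡ 26^2 = 676 ≡ 10
14 = 8 + 4 + 2, so 26^14 ≡ 10·26·10 ≡ 10 (mod 37)
10·10 = 100 ≡ 26 (mod 37)
10 ≠ 26, so verification fails.

no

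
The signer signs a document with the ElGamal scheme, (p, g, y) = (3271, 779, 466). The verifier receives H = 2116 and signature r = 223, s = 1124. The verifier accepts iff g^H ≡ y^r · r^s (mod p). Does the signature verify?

Left side g^H mod p:
779^2116 mod 3271 = 1636
Right side y^r · r^s mod p:
466^223 mod 3271 = 1020
223^1124 mod 3271 = 1682
1020·1682 = 1715640 ≡ 1636 (mod 3271)
1636 ≡ 1636 (mod 3271), so the signature is genuine.

verifies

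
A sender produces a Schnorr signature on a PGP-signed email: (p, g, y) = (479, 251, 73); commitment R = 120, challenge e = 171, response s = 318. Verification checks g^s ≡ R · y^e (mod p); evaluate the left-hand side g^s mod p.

Squares mod 479: 251^1≡251, 251^2≡252, 251^4≡276, 251^8≡15, 251^16≡225, 251^32≡330, 251^64≡167, 251^128≡107, 251^256≡432
318 = 256 + 32 + 16 + 8 + 4 + 2, so 251^318 ≡ 432·330·225·15·276·252 ≡ 81 (mod 479)

81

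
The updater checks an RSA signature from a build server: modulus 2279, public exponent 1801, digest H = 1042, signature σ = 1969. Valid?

no

Squares mod 2279: σ^1≡1969, σ^2≡382, σ^4≡68, σ^8≡66, σ^16≡2077, σ^32≡2061, σ^64≡1944, σ^128≡554, σ^256≡1530, σ^512≡367, σ^1024≡228
1801 = 1024 + 512 + 256 + 8 + 1, so σ^1801 ≡ 228·367·1530·66·1969 ≡ 1277 (mod 2279)
1277 ≠ 1042, so verification fails.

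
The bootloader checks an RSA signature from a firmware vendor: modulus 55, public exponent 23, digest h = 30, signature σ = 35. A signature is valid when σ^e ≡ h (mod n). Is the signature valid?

valid

Squares mod 55: σ^1≡35, σ^2≡15, σ^4≡5, σ^8≡25, σ^16≡20
23 = 16 + 4 + 2 + 1, so σ^23 ≡ 20·5·15·35 ≡ 30 (mod 55)
Since 30 equals the digest 30, verification succeeds.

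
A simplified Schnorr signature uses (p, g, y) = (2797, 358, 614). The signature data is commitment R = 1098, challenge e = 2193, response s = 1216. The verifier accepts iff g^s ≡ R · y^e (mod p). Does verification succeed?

fails

g^s mod p:
358^2 = 128164 ≡ 2299
358^4 ≡ 2299^2 = 5285401 ≡ 1868
358^8 ≡ 1868^2 = 3489424 ≡ 1565
358^16 ≡ 1565^2 = 2449225 ≡ 1850
358^32 ≡ 1850^2 = 3422500 ≡ 1769
358^64 ≡ 1769^2 = 3129361 ≡ 2315
358^128 ≡ 2315^2 = 5359225 ≡ 173
358^256 ≡ 173^2 = 29929 ≡ 1959
358^512 ≡ 1959^2 = 3837681 ≡ 197
358^1024 ≡ 197^2 = 38809 ≡ 2448
1216 = 1024 + 128 + 64, so 358^1216 ≡ 2448·173·2315 ≡ 1726 (mod 2797)
R · y^e mod p:
614^2 = 376996 ≡ 2198
614^4 ≡ 2198^2 = 4831204 ≡ 785
614^8 ≡ 785^2 = 616225 ≡ 885
614^16 ≡ 885^2 = 783225 ≡ 65
614^32 ≡ 65^2 = 4225 ≡ 1428
614^64 ≡ 1428^2 = 2039184 ≡ 171
614^128 ≡ 171^2 = 29241 ≡ 1271
614^256 ≡ 1271^2 = 1615441 ≡ 1572
614^512 ≡ 1572^2 = 2471184 ≡ 1433
614^1024 ≡ 1433^2 = 2053489 ≡ 491
614^2048 ≡ 491^2 = 241081 ≡ 539
2193 = 2048 + 128 + 16 + 1, so 614^2193 ≡ 539·1271·65·614 ≡ 849 (mod 2797)
1098·849 = 932202 ≡ 801 (mod 2797)
1726 ≠ 801; the check fails.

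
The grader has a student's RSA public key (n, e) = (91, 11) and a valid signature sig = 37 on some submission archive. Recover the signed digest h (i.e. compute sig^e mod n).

32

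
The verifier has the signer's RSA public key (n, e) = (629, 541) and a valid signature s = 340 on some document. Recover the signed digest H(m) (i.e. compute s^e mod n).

s^2 ≡ 340^2 = 115600 ≡ 493
s^4 ≡ 493^2 = 243049 ≡ 255
s^8 ≡ 255^2 = 65025 ≡ 238
s^16 ≡ 238^2 = 56644 ≡ 34
s^32 ≡ 34^2 = 1156 ≡ 527
s^64 ≡ 527^2 = 277729 ≡ 340
s^128 ≡ 340^2 = 115600 ≡ 493
s^256 ≡ 493^2 = 243049 ≡ 255
s^512 ≡ 255^2 = 65025 ≡ 238
541 = 512 + 16 + 8 + 4 + 1, so s^541 ≡ 238·34·238·255·340 ≡ 340 (mod 629)

340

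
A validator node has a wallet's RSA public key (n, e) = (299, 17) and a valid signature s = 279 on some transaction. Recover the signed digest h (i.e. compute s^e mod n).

223

s^17 mod 299 = 223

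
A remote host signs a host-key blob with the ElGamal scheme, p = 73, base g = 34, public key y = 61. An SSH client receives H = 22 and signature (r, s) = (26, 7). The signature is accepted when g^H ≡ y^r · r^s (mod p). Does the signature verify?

Left side g^H mod p:
34^2 = 1156 ≡ 61
34^4 ≡ 61^2 = 3721 ≡ 71
34^8 ≡ 71^2 = 5041 ≡ 4
34^16 ≡ 4^2 = 16
22 = 16 + 4 + 2, so 34^22 ≡ 16·71·61 ≡ 19 (mod 73)
Right side y^r · r^s mod p:
61^2 = 3721 ≡ 71
61^4 ≡ 71^2 = 5041 ≡ 4
61^8 ≡ 4^2 = 16
61^16 ≡ 16^2 = 256 ≡ 37
26 = 16 + 8 + 2, so 61^26 ≡ 37·16·71 ≡ 57 (mod 73)
26^2 = 676 ≡ 19
26^4 ≡ 19^2 = 361 ≡ 69
7 = 4 + 2 + 1, so 26^7 ≡ 69·19·26 ≡ 68 (mod 73)
57·68 = 3876 ≡ 7 (mod 73)
19 ≠ 7, so verification fails.

does not verify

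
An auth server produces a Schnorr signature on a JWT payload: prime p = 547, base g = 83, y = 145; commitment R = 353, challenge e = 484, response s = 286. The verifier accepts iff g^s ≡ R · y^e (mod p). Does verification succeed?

g^s mod p:
Squares mod 547: 83^1≡83, 83^2≡325, 83^4≡54, 83^8≡181, 83^16≡488, 83^32≡199, 83^64≡217, 83^128≡47, 83^256≡21
286 = 256 + 16 + 8 + 4 + 2, so 83^286 ≡ 21·488·181·54·325 ≡ 506 (mod 547)
R · y^e mod p:
Squares mod 547: 145^1≡145, 145^2≡239, 145^4≡233, 145^8≡136, 145^16≡445, 145^32≡11, 145^64≡121, 145^128≡419, 145^256≡521
484 = 256 + 128 + 64 + 32 + 4, so 145^484 ≡ 521·419·121·11·233 ≡ 445 (mod 547)
353·445 = 157085 ≡ 96 (mod 547)
506 ≠ 96; the check fails.

fails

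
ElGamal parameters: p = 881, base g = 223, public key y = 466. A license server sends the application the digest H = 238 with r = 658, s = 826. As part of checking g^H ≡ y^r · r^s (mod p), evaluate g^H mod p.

361

223^2 = 49729 ≡ 393
223^4 ≡ 393^2 = 154449 ≡ 274
223^8 ≡ 274^2 = 75076 ≡ 191
223^16 ≡ 191^2 = 36481 ≡ 360
223^32 ≡ 360^2 = 129600 ≡ 93
223^64 ≡ 93^2 = 8649 ≡ 720
223^128 ≡ 720^2 = 518400 ≡ 372
238 = 128 + 64 + 32 + 8 + 4 + 2, so 223^238 ≡ 372·720·93·191·274·393 ≡ 361 (mod 881)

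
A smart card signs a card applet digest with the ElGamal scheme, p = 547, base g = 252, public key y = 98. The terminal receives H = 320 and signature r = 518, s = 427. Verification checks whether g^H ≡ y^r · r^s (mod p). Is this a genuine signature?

forged

Left side g^H mod p:
Squares mod 547: 252^1≡252, 252^2≡52, 252^4≡516, 252^8≡414, 252^16≡185, 252^32≡311, 252^64≡449, 252^128≡305, 252^256≡35
320 = 256 + 64, so 252^320 ≡ 35·449 ≡ 399 (mod 547)
Right side y^r · r^s mod p:
Squares mod 547: 98^1≡98, 98^2≡305, 98^4≡35, 98^8≡131, 98^16≡204, 98^32≡44, 98^64≡295, 98^128≡52, 98^256≡516, 98^512≡414
518 = 512 + 4 + 2, so 98^518 ≡ 414·35·305 ≡ 237 (mod 547)
Squares mod 547: 518^1≡518, 518^2≡294, 518^4≡10, 518^8≡100, 518^16≡154, 518^32≡195, 518^64≡282, 518^128≡209, 518^256≡468
427 = 256 + 128 + 32 + 8 + 2 + 1, so 518^427 ≡ 468·209·195·100·294·518 ≡ 28 (mod 547)
237·28 = 6636 ≡ 72 (mod 547)
399 ≠ 72, so verification fails.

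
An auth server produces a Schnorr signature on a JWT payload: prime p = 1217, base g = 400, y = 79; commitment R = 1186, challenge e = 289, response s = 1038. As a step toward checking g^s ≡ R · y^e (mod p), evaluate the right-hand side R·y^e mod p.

Squares mod 1217: 79^1≡79, 79^2≡156, 79^4≡1213, 79^8≡16, 79^16≡256, 79^32≡1035, 79^64≡265, 79^128≡856, 79^256≡102
289 = 256 + 32 + 1, so 79^289 ≡ 102·1035·79 ≡ 1146 (mod 1217)
R · y^e ≡ 1186·1146 = 1359156 ≡ 984 (mod 1217)

984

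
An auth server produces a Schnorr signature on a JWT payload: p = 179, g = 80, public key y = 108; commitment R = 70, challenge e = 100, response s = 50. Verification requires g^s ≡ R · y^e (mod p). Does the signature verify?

g^s mod p:
Squares mod 179: 80^1≡80, 80^2≡135, 80^4≡146, 80^8≡15, 80^16≡46, 80^32≡147
50 = 32 + 16 + 2, so 80^50 ≡ 147·46·135 ≡ 149 (mod 179)
R · y^e mod p:
Squares mod 179: 108^1≡108, 108^2≡29, 108^4≡125, 108^8≡52, 108^16≡19, 108^32≡3, 108^64≡9
100 = 64 + 32 + 4, so 108^100 ≡ 9·3·125 ≡ 153 (mod 179)
70·153 = 10710 ≡ 149 (mod 179)
149 ≡ 149 (mod 179); signature holds.

verifies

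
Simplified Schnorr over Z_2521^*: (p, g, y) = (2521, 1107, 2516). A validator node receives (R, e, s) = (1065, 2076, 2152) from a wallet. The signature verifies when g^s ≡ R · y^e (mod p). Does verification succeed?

g^s mod p:
1107^2152 mod 2521 = 706
R · y^e mod p:
2516^2076 mod 2521 = 1028
1065·1028 = 1094820 ≡ 706 (mod 2521)
706 ≡ 706 (mod 2521); signature holds.

passes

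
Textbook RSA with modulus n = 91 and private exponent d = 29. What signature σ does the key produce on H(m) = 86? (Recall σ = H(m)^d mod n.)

60

(H(m))^2 ≡ 86^2 = 7396 ≡ 25
(H(m))^4 ≡ 25^2 = 625 ≡ 79
(H(m))^8 ≡ 79^2 = 6241 ≡ 53
(H(m))^16 ≡ 53^2 = 2809 ≡ 79
29 = 16 + 8 + 4 + 1, so (H(m))^29 ≡ 79·53·79·86 ≡ 60 (mod 91)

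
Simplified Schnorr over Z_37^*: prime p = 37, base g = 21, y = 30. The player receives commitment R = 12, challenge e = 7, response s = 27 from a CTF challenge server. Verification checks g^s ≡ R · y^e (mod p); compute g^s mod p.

21^2 = 441 ≡ 34
21^4 ≡ 34^2 = 1156 ≡ 9
21^8 ≡ 9^2 = 81 ≡ 7
21^16 ≡ 7^2 = 49 ≡ 12
27 = 16 + 8 + 2 + 1, so 21^27 ≡ 12·7·34·21 ≡ 36 (mod 37)

36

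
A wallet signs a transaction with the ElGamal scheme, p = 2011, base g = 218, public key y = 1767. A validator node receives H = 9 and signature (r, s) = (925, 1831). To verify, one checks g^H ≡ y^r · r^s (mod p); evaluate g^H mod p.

1960

218^2 = 47524 ≡ 1271
218^4 ≡ 1271^2 = 1615441 ≡ 608
218^8 ≡ 608^2 = 369664 ≡ 1651
9 = 8 + 1, so 218^9 ≡ 1651·218 ≡ 1960 (mod 2011)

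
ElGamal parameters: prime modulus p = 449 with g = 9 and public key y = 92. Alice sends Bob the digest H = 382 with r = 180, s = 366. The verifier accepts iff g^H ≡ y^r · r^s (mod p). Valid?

no

Left side g^H mod p:
9^2 = 81
9^4 ≡ 81^2 = 6561 ≡ 275
9^8 ≡ 275^2 = 75625 ≡ 193
9^16 ≡ 193^2 = 37249 ≡ 431
9^32 ≡ 431^2 = 185761 ≡ 324
9^64 ≡ 324^2 = 104976 ≡ 359
9^128 ≡ 359^2 = 128881 ≡ 18
9^256 ≡ 18^2 = 324
382 = 256 + 64 + 32 + 16 + 8 + 4 + 2, so 9^382 ≡ 324·359·324·431·193·275·81 ≡ 72 (mod 449)
Right side y^r · r^s mod p:
92^2 = 8464 ≡ 382
92^4 ≡ 382^2 = 145924 ≡ 448
92^8 ≡ 448^2 = 200704 ≡ 1
92^16 ≡ 1^2 = 1
92^32 ≡ 1^2 = 1
92^64 ≡ 1^2 = 1
92^128 ≡ 1^2 = 1
180 = 128 + 32 + 16 + 4, so 92^180 ≡ 1·1·1·448 ≡ 448 (mod 449)
180^2 = 32400 ≡ 72
180^4 ≡ 72^2 = 5184 ≡ 245
180^8 ≡ 245^2 = 60025 ≡ 308
180^16 ≡ 308^2 = 94864 ≡ 125
180^32 ≡ 125^2 = 15625 ≡ 359
180^64 ≡ 359^2 = 128881 ≡ 18
180^128 ≡ 18^2 = 324
180^256 ≡ 324^2 = 104976 ≡ 359
366 = 256 + 64 + 32 + 8 + 4 + 2, so 180^366 ≡ 359·18·359·308·245·72 ≡ 338 (mod 449)
448·338 = 151424 ≡ 111 (mod 449)
72 ≠ 111, so verification fails.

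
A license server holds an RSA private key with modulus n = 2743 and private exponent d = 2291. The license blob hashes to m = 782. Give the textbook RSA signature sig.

m^2 ≡ 782^2 = 611524 ≡ 2578
m^4 ≡ 2578^2 = 6646084 ≡ 2538
m^8 ≡ 2538^2 = 6441444 ≡ 880
m^16 ≡ 880^2 = 774400 ≡ 874
m^32 ≡ 874^2 = 763876 ≡ 1322
m^64 ≡ 1322^2 = 1747684 ≡ 393
m^128 ≡ 393^2 = 154449 ≡ 841
m^256 ≡ 841^2 = 707281 ≡ 2330
m^512 ≡ 2330^2 = 5428900 ≡ 503
m^1024 ≡ 503^2 = 253009 ≡ 653
m^2048 ≡ 653^2 = 426409 ≡ 1244
2291 = 2048 + 128 + 64 + 32 + 16 + 2 + 1, so m^2291 ≡ 1244·841·393·1322·874·2578·782 ≡ 1268 (mod 2743)

1268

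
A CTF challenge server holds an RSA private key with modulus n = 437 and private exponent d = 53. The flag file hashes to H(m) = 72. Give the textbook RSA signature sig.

(H(m))^2 ≡ 72^2 = 5184 ≡ 377
(H(m))^4 ≡ 377^2 = 142129 ≡ 104
(H(m))^8 ≡ 104^2 = 10816 ≡ 328
(H(m))^16 ≡ 328^2 = 107584 ≡ 82
(H(m))^32 ≡ 82^2 = 6724 ≡ 169
53 = 32 + 16 + 4 + 1, so (H(m))^53 ≡ 169·82·104·72 ≡ 432 (mod 437)

432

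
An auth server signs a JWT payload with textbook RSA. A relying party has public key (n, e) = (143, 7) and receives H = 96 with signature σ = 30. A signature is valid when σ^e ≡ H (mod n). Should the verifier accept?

reject

σ^2 ≡ 30^2 = 900 ≡ 42
σ^4 ≡ 42^2 = 1764 ≡ 48
7 = 4 + 2 + 1, so σ^7 ≡ 48·42·30 ≡ 134 (mod 143)
The recovered value 134 does not match the digest 96.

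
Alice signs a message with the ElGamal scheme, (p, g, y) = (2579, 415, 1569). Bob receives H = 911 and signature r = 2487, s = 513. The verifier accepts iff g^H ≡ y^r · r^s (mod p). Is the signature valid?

Left side g^H mod p:
415^2 = 172225 ≡ 2011
415^4 ≡ 2011^2 = 4044121 ≡ 249
415^8 ≡ 249^2 = 62001 ≡ 105
415^16 ≡ 105^2 = 11025 ≡ 709
415^32 ≡ 709^2 = 502681 ≡ 2355
415^64 ≡ 2355^2 = 5546025 ≡ 1175
415^128 ≡ 1175^2 = 1380625 ≡ 860
415^256 ≡ 860^2 = 739600 ≡ 2006
415^512 ≡ 2006^2 = 4024036 ≡ 796
911 = 512 + 256 + 128 + 8 + 4 + 2 + 1, so 415^911 ≡ 796·2006·860·105·249·2011·415 ≡ 835 (mod 2579)
Right side y^r · r^s mod p:
1569^2 = 2461761 ≡ 1395
1569^4 ≡ 1395^2 = 1946025 ≡ 1459
1569^8 ≡ 1459^2 = 2128681 ≡ 1006
1569^16 ≡ 1006^2 = 1012036 ≡ 1068
1569^32 ≡ 1068^2 = 1140624 ≡ 706
1569^64 ≡ 706^2 = 498436 ≡ 689
1569^128 ≡ 689^2 = 474721 ≡ 185
1569^256 ≡ 185^2 = 34225 ≡ 698
1569^512 ≡ 698^2 = 487204 ≡ 2352
1569^1024 ≡ 2352^2 = 5531904 ≡ 2528
1569^2048 ≡ 2528^2 = 6390784 ≡ 22
2487 = 2048 + 256 + 128 + 32 + 16 + 4 + 2 + 1, so 1569^2487 ≡ 22·698·185·706·1068·1459·1395·1569 ≡ 76 (mod 2579)
2487^2 = 6185169 ≡ 727
2487^4 ≡ 727^2 = 528529 ≡ 2413
2487^8 ≡ 2413^2 = 5822569 ≡ 1766
2487^16 ≡ 1766^2 = 3118756 ≡ 745
2487^32 ≡ 745^2 = 555025 ≡ 540
2487^64 ≡ 540^2 = 291600 ≡ 173
2487^128 ≡ 173^2 = 29929 ≡ 1560
2487^256 ≡ 1560^2 = 2433600 ≡ 1603
2487^512 ≡ 1603^2 = 2569609 ≡ 925
513 = 512 + 1, so 2487^513 ≡ 925·2487 ≡ 7 (mod 2579)
76·7 = 532 ≡ 532 (mod 2579)
835 ≠ 532, so verification fails.

invalid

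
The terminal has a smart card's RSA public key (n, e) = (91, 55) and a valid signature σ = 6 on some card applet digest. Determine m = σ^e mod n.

20

Squares mod 91: σ^1≡6, σ^2≡36, σ^4≡22, σ^8≡29, σ^16≡22, σ^32≡29
55 = 32 + 16 + 4 + 2 + 1, so σ^55 ≡ 29·22·22·36·6 ≡ 20 (mod 91)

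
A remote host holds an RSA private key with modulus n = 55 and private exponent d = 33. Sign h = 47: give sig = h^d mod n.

27

h^2 ≡ 47^2 = 2209 ≡ 9
h^4 ≡ 9^2 = 81 ≡ 26
h^8 ≡ 26^2 = 676 ≡ 16
h^16 ≡ 16^2 = 256 ≡ 36
h^32 ≡ 36^2 = 1296 ≡ 31
33 = 32 + 1, so h^33 ≡ 31·47 ≡ 27 (mod 55)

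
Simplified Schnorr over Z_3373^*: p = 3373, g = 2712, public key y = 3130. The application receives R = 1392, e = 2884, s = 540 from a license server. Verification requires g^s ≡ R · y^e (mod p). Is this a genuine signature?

genuine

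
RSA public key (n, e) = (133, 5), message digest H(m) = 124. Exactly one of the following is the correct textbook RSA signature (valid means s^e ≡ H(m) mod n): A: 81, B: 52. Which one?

Candidate A: 81^2 = 6561 ≡ 44; 81^4 ≡ 44^2 = 1936 ≡ 74; 5 = 4 + 1, so 81^5 ≡ 74·81 ≡ 9 (mod 133)
Candidate B: 52^2 = 2704 ≡ 44; 52^4 ≡ 44^2 = 1936 ≡ 74; 5 = 4 + 1, so 52^5 ≡ 74·52 ≡ 124 (mod 133)
  → matches H(m) = 124

B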